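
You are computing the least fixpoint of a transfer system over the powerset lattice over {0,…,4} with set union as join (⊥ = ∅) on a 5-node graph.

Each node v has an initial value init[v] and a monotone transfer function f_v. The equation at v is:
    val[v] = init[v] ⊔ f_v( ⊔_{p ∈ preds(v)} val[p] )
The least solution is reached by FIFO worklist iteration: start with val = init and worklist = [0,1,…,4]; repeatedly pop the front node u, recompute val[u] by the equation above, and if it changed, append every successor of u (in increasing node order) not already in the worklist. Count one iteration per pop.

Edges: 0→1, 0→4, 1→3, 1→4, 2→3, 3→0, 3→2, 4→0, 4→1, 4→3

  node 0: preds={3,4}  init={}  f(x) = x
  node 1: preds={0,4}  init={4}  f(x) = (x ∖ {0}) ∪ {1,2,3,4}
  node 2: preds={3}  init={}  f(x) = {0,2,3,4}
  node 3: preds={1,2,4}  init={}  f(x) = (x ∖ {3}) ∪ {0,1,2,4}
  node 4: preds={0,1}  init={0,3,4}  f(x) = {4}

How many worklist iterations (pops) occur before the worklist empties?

9

Trace (9 dequeues):
  [1] u=0 | in {0,3,4} | out {0,3,4} | prev {} | push {}
  [2] u=1 | in {0,3,4} | out {1,2,3,4} | prev {4} | push {}
  [3] u=2 | in {} | out {0,2,3,4} | prev {} | push {}
  [4] u=3 | in {0,1,2,3,4} | out {0,1,2,4} | prev {} | push {0,2}
  [5] u=4 | in {0,1,2,3,4} | out {0,3,4} | ==
  [6] u=0 | in {0,1,2,3,4} | out {0,1,2,3,4} | prev {0,3,4} | push {1,4}
  [7] u=2 | in {0,1,2,4} | out {0,2,3,4} | ==
  [8] u=1 | in {0,1,2,3,4} | out {1,2,3,4} | ==
  [9] u=4 | in {0,1,2,3,4} | out {0,3,4} | ==

Converged values:
  [0] {0,1,2,3,4}
  [1] {1,2,3,4}
  [2] {0,2,3,4}
  [3] {0,1,2,4}
  [4] {0,3,4}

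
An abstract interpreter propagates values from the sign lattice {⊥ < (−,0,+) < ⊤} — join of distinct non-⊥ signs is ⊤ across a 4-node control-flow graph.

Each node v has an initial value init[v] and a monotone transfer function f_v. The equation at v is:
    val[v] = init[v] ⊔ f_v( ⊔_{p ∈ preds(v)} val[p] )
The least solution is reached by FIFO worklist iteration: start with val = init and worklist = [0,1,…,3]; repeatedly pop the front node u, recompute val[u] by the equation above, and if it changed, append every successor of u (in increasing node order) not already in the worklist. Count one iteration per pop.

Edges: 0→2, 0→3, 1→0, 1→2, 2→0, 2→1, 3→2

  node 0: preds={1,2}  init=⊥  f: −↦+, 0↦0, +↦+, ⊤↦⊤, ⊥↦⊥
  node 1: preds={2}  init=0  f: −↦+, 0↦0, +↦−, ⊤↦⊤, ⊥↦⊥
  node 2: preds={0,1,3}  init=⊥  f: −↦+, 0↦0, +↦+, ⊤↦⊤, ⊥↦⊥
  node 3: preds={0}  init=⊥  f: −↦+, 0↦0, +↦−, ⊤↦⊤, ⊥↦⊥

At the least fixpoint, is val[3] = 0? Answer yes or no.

Iteration log — 7 steps:
  step 1. node 0  ⊔preds=0  new=0  old=⊥  +wl: 
  step 2. node 1  ⊔preds=⊥  new=0  stable
  step 3. node 2  ⊔preds=0  new=0  old=⊥  +wl: 0,1
  step 4. node 3  ⊔preds=0  new=0  old=⊥  +wl: 2
  step 5. node 0  ⊔preds=0  new=0  stable
  step 6. node 1  ⊔preds=0  new=0  stable
  step 7. node 2  ⊔preds=0  new=0  stable

Least fixpoint reached:
  node 0: 0
  node 1: 0
  node 2: 0
  node 3: 0

yes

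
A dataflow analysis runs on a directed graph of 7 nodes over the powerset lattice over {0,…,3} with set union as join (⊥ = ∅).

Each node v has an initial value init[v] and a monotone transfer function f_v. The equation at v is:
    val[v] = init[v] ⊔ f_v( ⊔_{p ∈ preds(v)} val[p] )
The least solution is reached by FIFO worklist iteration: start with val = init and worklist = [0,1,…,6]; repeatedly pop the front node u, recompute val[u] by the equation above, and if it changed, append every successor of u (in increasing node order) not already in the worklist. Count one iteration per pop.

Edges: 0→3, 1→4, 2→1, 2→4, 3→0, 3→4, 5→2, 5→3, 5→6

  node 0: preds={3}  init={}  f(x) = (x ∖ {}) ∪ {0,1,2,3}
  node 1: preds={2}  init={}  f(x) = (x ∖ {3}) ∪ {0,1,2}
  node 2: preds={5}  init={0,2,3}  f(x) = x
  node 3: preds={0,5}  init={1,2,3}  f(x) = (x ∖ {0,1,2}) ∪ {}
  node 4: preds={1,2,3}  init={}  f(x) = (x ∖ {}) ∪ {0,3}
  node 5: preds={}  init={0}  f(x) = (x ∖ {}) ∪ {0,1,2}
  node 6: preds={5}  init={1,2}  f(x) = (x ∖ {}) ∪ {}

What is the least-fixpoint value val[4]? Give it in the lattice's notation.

Iteration log — 11 steps:
  step 1. node 0  ⊔preds={1,2,3}  new={0,1,2,3}  old={}  +wl: 
  step 2. node 1  ⊔preds={0,2,3}  new={0,1,2}  old={}  +wl: 
  step 3. node 2  ⊔preds={0}  new={0,2,3}  stable
  step 4. node 3  ⊔preds={0,1,2,3}  new={1,2,3}  stable
  step 5. node 4  ⊔preds={0,1,2,3}  new={0,1,2,3}  old={}  +wl: 
  step 6. node 5  ⊔preds={}  new={0,1,2}  old={0}  +wl: 2,3
  step 7. node 6  ⊔preds={0,1,2}  new={0,1,2}  old={1,2}  +wl: 
  step 8. node 2  ⊔preds={0,1,2}  new={0,1,2,3}  old={0,2,3}  +wl: 1,4
  step 9. node 3  ⊔preds={0,1,2,3}  new={1,2,3}  stable
  step 10. node 1  ⊔preds={0,1,2,3}  new={0,1,2}  stable
  step 11. node 4  ⊔preds={0,1,2,3}  new={0,1,2,3}  stable

Least fixpoint reached:
  node 0: {0,1,2,3}
  node 1: {0,1,2}
  node 2: {0,1,2,3}
  node 3: {1,2,3}
  node 4: {0,1,2,3}
  node 5: {0,1,2}
  node 6: {0,1,2}

{0,1,2,3}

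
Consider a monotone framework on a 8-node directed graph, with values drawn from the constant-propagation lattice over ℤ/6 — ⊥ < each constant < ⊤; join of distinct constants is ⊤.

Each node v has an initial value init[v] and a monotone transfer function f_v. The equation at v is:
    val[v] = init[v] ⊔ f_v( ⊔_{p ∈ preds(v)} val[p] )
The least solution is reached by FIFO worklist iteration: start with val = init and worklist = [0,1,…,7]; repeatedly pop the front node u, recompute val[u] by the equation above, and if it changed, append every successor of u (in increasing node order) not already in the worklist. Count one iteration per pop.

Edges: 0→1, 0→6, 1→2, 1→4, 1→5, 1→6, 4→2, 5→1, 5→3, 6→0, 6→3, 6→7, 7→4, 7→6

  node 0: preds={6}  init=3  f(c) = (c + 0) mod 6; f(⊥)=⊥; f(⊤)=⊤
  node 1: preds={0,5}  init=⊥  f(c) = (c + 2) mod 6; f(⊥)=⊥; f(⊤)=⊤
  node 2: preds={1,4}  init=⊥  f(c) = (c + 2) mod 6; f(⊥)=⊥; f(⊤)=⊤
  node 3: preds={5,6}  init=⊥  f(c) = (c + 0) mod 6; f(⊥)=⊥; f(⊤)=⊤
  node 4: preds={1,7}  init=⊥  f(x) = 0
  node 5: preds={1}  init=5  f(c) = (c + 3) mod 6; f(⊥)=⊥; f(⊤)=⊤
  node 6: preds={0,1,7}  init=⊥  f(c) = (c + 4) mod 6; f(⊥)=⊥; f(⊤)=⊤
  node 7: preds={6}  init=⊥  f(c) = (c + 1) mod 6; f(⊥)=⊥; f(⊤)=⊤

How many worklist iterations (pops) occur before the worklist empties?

Worklist (15 pops):
  #1 pop 0: in=⊥ → 3 (no change)
  #2 pop 1: in=⊤ → ⊤ (was ⊥); enqueue []
  #3 pop 2: in=⊤ → ⊤ (was ⊥); enqueue []
  #4 pop 3: in=5 → 5 (was ⊥); enqueue []
  #5 pop 4: in=⊤ → 0 (was ⊥); enqueue [2]
  #6 pop 5: in=⊤ → ⊤ (was 5); enqueue [1,3]
  #7 pop 6: in=⊤ → ⊤ (was ⊥); enqueue [0]
  #8 pop 7: in=⊤ → ⊤ (was ⊥); enqueue [4,6]
  #9 pop 2: in=⊤ → ⊤ (no change)
  #10 pop 1: in=⊤ → ⊤ (no change)
  #11 pop 3: in=⊤ → ⊤ (was 5); enqueue []
  #12 pop 0: in=⊤ → ⊤ (was 3); enqueue [1]
  #13 pop 4: in=⊤ → 0 (no change)
  #14 pop 6: in=⊤ → ⊤ (no change)
  #15 pop 1: in=⊤ → ⊤ (no change)

Fixpoint:
  val[0] = ⊤
  val[1] = ⊤
  val[2] = ⊤
  val[3] = ⊤
  val[4] = 0
  val[5] = ⊤
  val[6] = ⊤
  val[7] = ⊤

15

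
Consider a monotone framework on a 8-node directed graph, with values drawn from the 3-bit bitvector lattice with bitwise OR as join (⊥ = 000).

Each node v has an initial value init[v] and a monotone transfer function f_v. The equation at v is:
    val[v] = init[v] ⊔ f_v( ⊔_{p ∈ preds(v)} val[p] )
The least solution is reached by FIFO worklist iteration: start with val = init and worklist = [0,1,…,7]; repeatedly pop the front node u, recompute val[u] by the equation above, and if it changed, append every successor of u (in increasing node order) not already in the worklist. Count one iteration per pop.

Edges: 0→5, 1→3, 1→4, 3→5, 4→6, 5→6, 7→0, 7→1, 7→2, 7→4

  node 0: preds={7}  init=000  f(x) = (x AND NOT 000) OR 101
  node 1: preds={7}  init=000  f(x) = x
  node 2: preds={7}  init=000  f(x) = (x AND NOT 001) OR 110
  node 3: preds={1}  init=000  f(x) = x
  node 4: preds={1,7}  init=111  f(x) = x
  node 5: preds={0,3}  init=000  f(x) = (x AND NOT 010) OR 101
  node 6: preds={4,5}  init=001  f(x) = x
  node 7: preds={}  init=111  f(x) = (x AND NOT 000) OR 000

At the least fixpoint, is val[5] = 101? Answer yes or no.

Trace (8 dequeues):
  [1] u=0 | in 111 | out 111 | prev 000 | push {}
  [2] u=1 | in 111 | out 111 | prev 000 | push {}
  [3] u=2 | in 111 | out 110 | prev 000 | push {}
  [4] u=3 | in 111 | out 111 | prev 000 | push {}
  [5] u=4 | in 111 | out 111 | ==
  [6] u=5 | in 111 | out 101 | prev 000 | push {}
  [7] u=6 | in 111 | out 111 | prev 001 | push {}
  [8] u=7 | in 000 | out 111 | ==

Converged values:
  [0] 111
  [1] 111
  [2] 110
  [3] 111
  [4] 111
  [5] 101
  [6] 111
  [7] 111

yes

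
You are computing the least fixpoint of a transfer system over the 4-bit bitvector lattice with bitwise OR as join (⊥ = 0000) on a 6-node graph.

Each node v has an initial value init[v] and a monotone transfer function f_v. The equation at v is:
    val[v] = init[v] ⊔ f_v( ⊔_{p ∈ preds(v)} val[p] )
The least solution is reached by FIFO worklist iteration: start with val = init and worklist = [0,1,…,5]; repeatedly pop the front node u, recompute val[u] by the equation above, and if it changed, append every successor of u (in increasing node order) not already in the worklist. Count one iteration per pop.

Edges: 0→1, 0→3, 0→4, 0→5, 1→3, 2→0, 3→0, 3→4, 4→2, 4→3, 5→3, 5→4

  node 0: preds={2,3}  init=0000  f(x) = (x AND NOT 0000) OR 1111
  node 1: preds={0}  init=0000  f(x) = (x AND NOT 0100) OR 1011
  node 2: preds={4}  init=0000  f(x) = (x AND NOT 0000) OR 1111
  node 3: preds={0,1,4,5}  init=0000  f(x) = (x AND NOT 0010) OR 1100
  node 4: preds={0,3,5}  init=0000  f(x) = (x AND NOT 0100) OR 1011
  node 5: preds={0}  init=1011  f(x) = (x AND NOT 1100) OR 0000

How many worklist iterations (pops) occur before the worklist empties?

9

Iteration log — 9 steps:
  step 1. node 0  ⊔preds=0000  new=1111  old=0000  +wl: 
  step 2. node 1  ⊔preds=1111  new=1011  old=0000  +wl: 
  step 3. node 2  ⊔preds=0000  new=1111  old=0000  +wl: 0
  step 4. node 3  ⊔preds=1111  new=1101  old=0000  +wl: 
  step 5. node 4  ⊔preds=1111  new=1011  old=0000  +wl: 2,3
  step 6. node 5  ⊔preds=1111  new=1011  stable
  step 7. node 0  ⊔preds=1111  new=1111  stable
  step 8. node 2  ⊔preds=1011  new=1111  stable
  step 9. node 3  ⊔preds=1111  new=1101  stable

Least fixpoint reached:
  node 0: 1111
  node 1: 1011
  node 2: 1111
  node 3: 1101
  node 4: 1011
  node 5: 1011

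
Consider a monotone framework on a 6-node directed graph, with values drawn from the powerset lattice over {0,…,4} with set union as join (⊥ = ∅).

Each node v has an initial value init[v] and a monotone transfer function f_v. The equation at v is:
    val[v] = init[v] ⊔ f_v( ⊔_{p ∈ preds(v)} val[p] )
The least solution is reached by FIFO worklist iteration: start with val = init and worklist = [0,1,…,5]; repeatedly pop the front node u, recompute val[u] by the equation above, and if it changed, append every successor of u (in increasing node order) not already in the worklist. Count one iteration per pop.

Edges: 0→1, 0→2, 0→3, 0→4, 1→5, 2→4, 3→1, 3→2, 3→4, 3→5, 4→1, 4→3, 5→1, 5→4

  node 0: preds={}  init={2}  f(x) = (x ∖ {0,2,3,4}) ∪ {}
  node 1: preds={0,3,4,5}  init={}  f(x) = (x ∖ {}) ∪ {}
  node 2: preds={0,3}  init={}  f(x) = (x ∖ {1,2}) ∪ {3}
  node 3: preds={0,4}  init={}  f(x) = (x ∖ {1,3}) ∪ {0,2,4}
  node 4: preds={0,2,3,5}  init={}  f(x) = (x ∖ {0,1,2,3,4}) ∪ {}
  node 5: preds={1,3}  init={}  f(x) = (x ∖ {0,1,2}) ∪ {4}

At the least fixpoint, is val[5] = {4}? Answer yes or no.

Iteration log — 10 steps:
  step 1. node 0  ⊔preds={}  new={2}  stable
  step 2. node 1  ⊔preds={2}  new={2}  old={}  +wl: 
  step 3. node 2  ⊔preds={2}  new={3}  old={}  +wl: 
  step 4. node 3  ⊔preds={2}  new={0,2,4}  old={}  +wl: 1,2
  step 5. node 4  ⊔preds={0,2,3,4}  new={}  stable
  step 6. node 5  ⊔preds={0,2,4}  new={4}  old={}  +wl: 4
  step 7. node 1  ⊔preds={0,2,4}  new={0,2,4}  old={2}  +wl: 5
  step 8. node 2  ⊔preds={0,2,4}  new={0,3,4}  old={3}  +wl: 
  step 9. node 4  ⊔preds={0,2,3,4}  new={}  stable
  step 10. node 5  ⊔preds={0,2,4}  new={4}  stable

Least fixpoint reached:
  node 0: {2}
  node 1: {0,2,4}
  node 2: {0,3,4}
  node 3: {0,2,4}
  node 4: {}
  node 5: {4}

yes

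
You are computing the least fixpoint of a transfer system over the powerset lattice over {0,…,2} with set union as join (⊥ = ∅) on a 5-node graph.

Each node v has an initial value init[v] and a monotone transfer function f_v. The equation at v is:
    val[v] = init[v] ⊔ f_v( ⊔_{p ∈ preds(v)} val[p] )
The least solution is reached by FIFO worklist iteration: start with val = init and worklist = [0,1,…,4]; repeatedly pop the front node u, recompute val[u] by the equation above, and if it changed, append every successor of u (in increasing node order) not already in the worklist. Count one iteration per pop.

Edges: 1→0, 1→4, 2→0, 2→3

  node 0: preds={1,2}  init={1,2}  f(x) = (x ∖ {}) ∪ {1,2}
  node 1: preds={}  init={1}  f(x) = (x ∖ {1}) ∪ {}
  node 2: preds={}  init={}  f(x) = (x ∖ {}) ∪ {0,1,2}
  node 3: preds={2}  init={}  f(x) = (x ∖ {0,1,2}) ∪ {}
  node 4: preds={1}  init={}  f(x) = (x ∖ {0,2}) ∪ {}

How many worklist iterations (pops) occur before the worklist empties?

6

Worklist (6 pops):
  #1 pop 0: in={1} → {1,2} (no change)
  #2 pop 1: in={} → {1} (no change)
  #3 pop 2: in={} → {0,1,2} (was {}); enqueue [0]
  #4 pop 3: in={0,1,2} → {} (no change)
  #5 pop 4: in={1} → {1} (was {}); enqueue []
  #6 pop 0: in={0,1,2} → {0,1,2} (was {1,2}); enqueue []

Fixpoint:
  val[0] = {0,1,2}
  val[1] = {1}
  val[2] = {0,1,2}
  val[3] = {}
  val[4] = {1}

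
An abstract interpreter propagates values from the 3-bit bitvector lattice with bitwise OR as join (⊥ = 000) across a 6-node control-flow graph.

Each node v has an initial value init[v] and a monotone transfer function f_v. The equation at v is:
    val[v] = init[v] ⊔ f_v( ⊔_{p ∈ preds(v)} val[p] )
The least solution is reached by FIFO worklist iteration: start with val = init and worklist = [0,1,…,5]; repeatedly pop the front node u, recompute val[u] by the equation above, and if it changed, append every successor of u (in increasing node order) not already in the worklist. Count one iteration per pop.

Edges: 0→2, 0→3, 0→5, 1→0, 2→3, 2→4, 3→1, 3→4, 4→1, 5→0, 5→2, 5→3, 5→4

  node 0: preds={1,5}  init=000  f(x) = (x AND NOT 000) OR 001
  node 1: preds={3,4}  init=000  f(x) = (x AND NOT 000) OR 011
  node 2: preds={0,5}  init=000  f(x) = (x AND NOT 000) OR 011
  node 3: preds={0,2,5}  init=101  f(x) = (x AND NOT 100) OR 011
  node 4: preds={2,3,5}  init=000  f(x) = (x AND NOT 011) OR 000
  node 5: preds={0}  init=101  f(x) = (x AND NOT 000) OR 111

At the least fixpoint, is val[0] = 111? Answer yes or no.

yes

Trace (12 dequeues):
  [1] u=0 | in 101 | out 101 | prev 000 | push {}
  [2] u=1 | in 101 | out 111 | prev 000 | push {0}
  [3] u=2 | in 101 | out 111 | prev 000 | push {}
  [4] u=3 | in 111 | out 111 | prev 101 | push {1}
  [5] u=4 | in 111 | out 100 | prev 000 | push {}
  [6] u=5 | in 101 | out 111 | prev 101 | push {2,3,4}
  [7] u=0 | in 111 | out 111 | prev 101 | push {5}
  [8] u=1 | in 111 | out 111 | ==
  [9] u=2 | in 111 | out 111 | ==
  [10] u=3 | in 111 | out 111 | ==
  [11] u=4 | in 111 | out 100 | ==
  [12] u=5 | in 111 | out 111 | ==

Converged values:
  [0] 111
  [1] 111
  [2] 111
  [3] 111
  [4] 100
  [5] 111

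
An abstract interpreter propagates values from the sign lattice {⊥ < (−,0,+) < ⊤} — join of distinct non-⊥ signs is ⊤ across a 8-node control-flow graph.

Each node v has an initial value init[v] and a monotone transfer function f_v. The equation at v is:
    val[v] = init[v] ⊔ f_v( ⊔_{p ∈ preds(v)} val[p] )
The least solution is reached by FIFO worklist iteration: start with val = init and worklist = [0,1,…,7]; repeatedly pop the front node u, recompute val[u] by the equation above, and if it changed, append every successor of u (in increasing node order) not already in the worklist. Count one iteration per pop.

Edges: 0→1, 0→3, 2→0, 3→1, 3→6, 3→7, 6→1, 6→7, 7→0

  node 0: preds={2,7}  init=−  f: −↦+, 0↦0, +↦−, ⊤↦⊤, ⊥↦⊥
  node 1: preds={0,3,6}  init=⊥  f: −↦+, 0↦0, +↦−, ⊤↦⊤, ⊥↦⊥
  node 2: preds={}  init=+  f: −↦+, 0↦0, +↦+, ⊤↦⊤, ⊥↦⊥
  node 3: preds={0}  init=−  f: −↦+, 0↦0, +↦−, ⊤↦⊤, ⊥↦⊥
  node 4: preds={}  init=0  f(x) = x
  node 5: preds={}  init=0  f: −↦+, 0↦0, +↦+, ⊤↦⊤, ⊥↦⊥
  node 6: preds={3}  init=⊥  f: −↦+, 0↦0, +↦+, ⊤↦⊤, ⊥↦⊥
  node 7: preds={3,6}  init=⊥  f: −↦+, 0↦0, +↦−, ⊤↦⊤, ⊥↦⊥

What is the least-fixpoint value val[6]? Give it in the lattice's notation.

Iteration log — 12 steps:
  step 1. node 0  ⊔preds=+  new=−  stable
  step 2. node 1  ⊔preds=−  new=+  old=⊥  +wl: 
  step 3. node 2  ⊔preds=⊥  new=+  stable
  step 4. node 3  ⊔preds=−  new=⊤  old=−  +wl: 1
  step 5. node 4  ⊔preds=⊥  new=0  stable
  step 6. node 5  ⊔preds=⊥  new=0  stable
  step 7. node 6  ⊔preds=⊤  new=⊤  old=⊥  +wl: 
  step 8. node 7  ⊔preds=⊤  new=⊤  old=⊥  +wl: 0
  step 9. node 1  ⊔preds=⊤  new=⊤  old=+  +wl: 
  step 10. node 0  ⊔preds=⊤  new=⊤  old=−  +wl: 1,3
  step 11. node 1  ⊔preds=⊤  new=⊤  stable
  step 12. node 3  ⊔preds=⊤  new=⊤  stable

Least fixpoint reached:
  node 0: ⊤
  node 1: ⊤
  node 2: +
  node 3: ⊤
  node 4: 0
  node 5: 0
  node 6: ⊤
  node 7: ⊤

⊤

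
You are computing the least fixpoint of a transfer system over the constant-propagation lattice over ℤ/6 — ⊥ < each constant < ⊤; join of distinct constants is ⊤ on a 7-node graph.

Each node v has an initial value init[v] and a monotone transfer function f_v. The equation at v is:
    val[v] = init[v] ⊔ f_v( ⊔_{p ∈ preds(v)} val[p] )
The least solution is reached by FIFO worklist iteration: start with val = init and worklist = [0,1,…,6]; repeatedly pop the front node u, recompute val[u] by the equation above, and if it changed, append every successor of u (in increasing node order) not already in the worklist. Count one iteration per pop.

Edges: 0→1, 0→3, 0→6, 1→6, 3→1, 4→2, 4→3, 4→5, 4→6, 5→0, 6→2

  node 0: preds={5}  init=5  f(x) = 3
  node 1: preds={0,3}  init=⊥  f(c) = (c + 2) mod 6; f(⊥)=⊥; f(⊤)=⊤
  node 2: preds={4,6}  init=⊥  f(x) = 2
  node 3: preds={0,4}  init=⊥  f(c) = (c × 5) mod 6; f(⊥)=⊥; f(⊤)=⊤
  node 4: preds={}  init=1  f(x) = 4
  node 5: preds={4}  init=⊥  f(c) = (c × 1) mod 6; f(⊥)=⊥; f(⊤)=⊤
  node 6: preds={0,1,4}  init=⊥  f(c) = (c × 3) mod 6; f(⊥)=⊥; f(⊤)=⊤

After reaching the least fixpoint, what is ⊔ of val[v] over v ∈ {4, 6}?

Trace (11 dequeues):
  [1] u=0 | in ⊥ | out ⊤ | prev 5 | push {}
  [2] u=1 | in ⊤ | out ⊤ | prev ⊥ | push {}
  [3] u=2 | in 1 | out 2 | prev ⊥ | push {}
  [4] u=3 | in ⊤ | out ⊤ | prev ⊥ | push {1}
  [5] u=4 | in ⊥ | out ⊤ | prev 1 | push {2,3}
  [6] u=5 | in ⊤ | out ⊤ | prev ⊥ | push {0}
  [7] u=6 | in ⊤ | out ⊤ | prev ⊥ | push {}
  [8] u=1 | in ⊤ | out ⊤ | ==
  [9] u=2 | in ⊤ | out 2 | ==
  [10] u=3 | in ⊤ | out ⊤ | ==
  [11] u=0 | in ⊤ | out ⊤ | ==

Converged values:
  [0] ⊤
  [1] ⊤
  [2] 2
  [3] ⊤
  [4] ⊤
  [5] ⊤
  [6] ⊤

⊤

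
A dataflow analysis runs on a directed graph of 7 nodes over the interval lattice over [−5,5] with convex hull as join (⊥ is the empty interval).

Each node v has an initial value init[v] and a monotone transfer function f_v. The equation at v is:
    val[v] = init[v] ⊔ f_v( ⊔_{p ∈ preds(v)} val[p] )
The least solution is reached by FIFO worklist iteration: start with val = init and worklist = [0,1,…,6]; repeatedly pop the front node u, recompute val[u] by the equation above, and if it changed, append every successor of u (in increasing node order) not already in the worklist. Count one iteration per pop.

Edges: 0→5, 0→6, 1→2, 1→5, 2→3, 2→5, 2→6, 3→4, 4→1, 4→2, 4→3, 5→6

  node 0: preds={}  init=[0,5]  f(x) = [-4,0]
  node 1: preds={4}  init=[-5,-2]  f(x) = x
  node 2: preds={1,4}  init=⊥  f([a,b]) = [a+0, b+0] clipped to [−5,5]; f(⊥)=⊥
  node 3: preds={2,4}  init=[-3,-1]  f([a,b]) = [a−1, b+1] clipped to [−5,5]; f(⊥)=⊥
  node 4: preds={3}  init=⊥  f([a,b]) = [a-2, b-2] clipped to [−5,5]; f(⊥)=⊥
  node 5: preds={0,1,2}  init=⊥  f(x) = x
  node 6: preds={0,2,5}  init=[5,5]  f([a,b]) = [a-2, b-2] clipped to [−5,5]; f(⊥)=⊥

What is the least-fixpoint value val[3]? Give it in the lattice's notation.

Iteration log — 10 steps:
  step 1. node 0  ⊔preds=⊥  new=[-4,5]  old=[0,5]  +wl: 
  step 2. node 1  ⊔preds=⊥  new=[-5,-2]  stable
  step 3. node 2  ⊔preds=[-5,-2]  new=[-5,-2]  old=⊥  +wl: 
  step 4. node 3  ⊔preds=[-5,-2]  new=[-5,-1]  old=[-3,-1]  +wl: 
  step 5. node 4  ⊔preds=[-5,-1]  new=[-5,-3]  old=⊥  +wl: 1,2,3
  step 6. node 5  ⊔preds=[-5,5]  new=[-5,5]  old=⊥  +wl: 
  step 7. node 6  ⊔preds=[-5,5]  new=[-5,5]  old=[5,5]  +wl: 
  step 8. node 1  ⊔preds=[-5,-3]  new=[-5,-2]  stable
  step 9. node 2  ⊔preds=[-5,-2]  new=[-5,-2]  stable
  step 10. node 3  ⊔preds=[-5,-2]  new=[-5,-1]  stable

Least fixpoint reached:
  node 0: [-4,5]
  node 1: [-5,-2]
  node 2: [-5,-2]
  node 3: [-5,-1]
  node 4: [-5,-3]
  node 5: [-5,5]
  node 6: [-5,5]

[-5,-1]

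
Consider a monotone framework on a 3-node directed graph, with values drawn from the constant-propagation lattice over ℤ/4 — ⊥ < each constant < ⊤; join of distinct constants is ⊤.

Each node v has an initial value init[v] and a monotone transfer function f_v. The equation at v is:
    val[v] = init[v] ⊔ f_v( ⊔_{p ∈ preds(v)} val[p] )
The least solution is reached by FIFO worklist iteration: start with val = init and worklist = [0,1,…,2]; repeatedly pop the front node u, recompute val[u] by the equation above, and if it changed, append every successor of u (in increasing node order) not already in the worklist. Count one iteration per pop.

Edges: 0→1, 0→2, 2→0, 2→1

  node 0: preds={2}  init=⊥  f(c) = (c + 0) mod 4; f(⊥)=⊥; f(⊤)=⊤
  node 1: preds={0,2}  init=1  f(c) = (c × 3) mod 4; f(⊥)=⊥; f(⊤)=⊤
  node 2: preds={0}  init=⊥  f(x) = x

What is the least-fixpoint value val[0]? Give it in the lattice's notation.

⊥

Iteration log — 3 steps:
  step 1. node 0  ⊔preds=⊥  new=⊥  stable
  step 2. node 1  ⊔preds=⊥  new=1  stable
  step 3. node 2  ⊔preds=⊥  new=⊥  stable

Least fixpoint reached:
  node 0: ⊥
  node 1: 1
  node 2: ⊥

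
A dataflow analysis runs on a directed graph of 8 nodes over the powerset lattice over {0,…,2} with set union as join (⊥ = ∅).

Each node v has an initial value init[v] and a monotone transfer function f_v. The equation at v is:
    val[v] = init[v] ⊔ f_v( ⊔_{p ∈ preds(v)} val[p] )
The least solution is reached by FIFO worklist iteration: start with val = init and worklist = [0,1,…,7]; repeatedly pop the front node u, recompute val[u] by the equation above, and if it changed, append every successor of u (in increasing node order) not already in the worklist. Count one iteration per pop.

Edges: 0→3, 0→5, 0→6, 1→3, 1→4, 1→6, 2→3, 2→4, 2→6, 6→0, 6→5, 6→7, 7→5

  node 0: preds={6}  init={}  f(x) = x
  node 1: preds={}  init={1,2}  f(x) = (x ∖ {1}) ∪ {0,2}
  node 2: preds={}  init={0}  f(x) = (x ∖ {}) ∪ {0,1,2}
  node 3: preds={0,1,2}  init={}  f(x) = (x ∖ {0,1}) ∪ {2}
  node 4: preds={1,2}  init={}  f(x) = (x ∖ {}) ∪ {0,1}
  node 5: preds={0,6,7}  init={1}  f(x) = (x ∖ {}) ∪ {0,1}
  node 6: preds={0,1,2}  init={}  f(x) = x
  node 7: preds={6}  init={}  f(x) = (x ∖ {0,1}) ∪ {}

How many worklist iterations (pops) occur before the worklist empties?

12

Worklist (12 pops):
  #1 pop 0: in={} → {} (no change)
  #2 pop 1: in={} → {0,1,2} (was {1,2}); enqueue []
  #3 pop 2: in={} → {0,1,2} (was {0}); enqueue []
  #4 pop 3: in={0,1,2} → {2} (was {}); enqueue []
  #5 pop 4: in={0,1,2} → {0,1,2} (was {}); enqueue []
  #6 pop 5: in={} → {0,1} (was {1}); enqueue []
  #7 pop 6: in={0,1,2} → {0,1,2} (was {}); enqueue [0,5]
  #8 pop 7: in={0,1,2} → {2} (was {}); enqueue []
  #9 pop 0: in={0,1,2} → {0,1,2} (was {}); enqueue [3,6]
  #10 pop 5: in={0,1,2} → {0,1,2} (was {0,1}); enqueue []
  #11 pop 3: in={0,1,2} → {2} (no change)
  #12 pop 6: in={0,1,2} → {0,1,2} (no change)

Fixpoint:
  val[0] = {0,1,2}
  val[1] = {0,1,2}
  val[2] = {0,1,2}
  val[3] = {2}
  val[4] = {0,1,2}
  val[5] = {0,1,2}
  val[6] = {0,1,2}
  val[7] = {2}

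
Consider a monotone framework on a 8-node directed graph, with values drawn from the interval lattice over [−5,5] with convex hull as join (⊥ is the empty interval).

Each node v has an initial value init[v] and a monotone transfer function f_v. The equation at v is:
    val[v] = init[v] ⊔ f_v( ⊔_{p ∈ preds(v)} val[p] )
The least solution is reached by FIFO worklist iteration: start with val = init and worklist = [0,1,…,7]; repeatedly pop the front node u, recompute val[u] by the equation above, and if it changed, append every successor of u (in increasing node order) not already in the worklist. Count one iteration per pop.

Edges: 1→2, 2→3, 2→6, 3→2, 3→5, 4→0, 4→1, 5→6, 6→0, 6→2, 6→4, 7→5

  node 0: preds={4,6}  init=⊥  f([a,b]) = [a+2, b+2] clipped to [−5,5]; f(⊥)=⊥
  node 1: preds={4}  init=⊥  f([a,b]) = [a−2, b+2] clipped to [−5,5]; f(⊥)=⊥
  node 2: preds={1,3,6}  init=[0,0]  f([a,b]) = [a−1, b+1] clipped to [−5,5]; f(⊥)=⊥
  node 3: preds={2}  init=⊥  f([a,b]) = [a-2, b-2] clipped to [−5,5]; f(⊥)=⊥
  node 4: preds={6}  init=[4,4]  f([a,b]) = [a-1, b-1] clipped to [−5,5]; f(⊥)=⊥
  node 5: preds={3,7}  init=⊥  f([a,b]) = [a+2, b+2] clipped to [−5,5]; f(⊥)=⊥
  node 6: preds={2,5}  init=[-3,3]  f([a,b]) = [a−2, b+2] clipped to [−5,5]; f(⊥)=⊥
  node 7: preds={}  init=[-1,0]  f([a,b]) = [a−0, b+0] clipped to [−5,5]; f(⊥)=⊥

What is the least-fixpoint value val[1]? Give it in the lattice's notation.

[-5,5]

Trace (17 dequeues):
  [1] u=0 | in [-3,4] | out [-1,5] | prev ⊥ | push {}
  [2] u=1 | in [4,4] | out [2,5] | prev ⊥ | push {}
  [3] u=2 | in [-3,5] | out [-4,5] | prev [0,0] | push {}
  [4] u=3 | in [-4,5] | out [-5,3] | prev ⊥ | push {2}
  [5] u=4 | in [-3,3] | out [-4,4] | prev [4,4] | push {0,1}
  [6] u=5 | in [-5,3] | out [-3,5] | prev ⊥ | push {}
  [7] u=6 | in [-4,5] | out [-5,5] | prev [-3,3] | push {4}
  [8] u=7 | in ⊥ | out [-1,0] | ==
  [9] u=2 | in [-5,5] | out [-5,5] | prev [-4,5] | push {3,6}
  [10] u=0 | in [-5,5] | out [-3,5] | prev [-1,5] | push {}
  [11] u=1 | in [-4,4] | out [-5,5] | prev [2,5] | push {2}
  [12] u=4 | in [-5,5] | out [-5,4] | prev [-4,4] | push {0,1}
  [13] u=3 | in [-5,5] | out [-5,3] | ==
  [14] u=6 | in [-5,5] | out [-5,5] | ==
  [15] u=2 | in [-5,5] | out [-5,5] | ==
  [16] u=0 | in [-5,5] | out [-3,5] | ==
  [17] u=1 | in [-5,4] | out [-5,5] | ==

Converged values:
  [0] [-3,5]
  [1] [-5,5]
  [2] [-5,5]
  [3] [-5,3]
  [4] [-5,4]
  [5] [-3,5]
  [6] [-5,5]
  [7] [-1,0]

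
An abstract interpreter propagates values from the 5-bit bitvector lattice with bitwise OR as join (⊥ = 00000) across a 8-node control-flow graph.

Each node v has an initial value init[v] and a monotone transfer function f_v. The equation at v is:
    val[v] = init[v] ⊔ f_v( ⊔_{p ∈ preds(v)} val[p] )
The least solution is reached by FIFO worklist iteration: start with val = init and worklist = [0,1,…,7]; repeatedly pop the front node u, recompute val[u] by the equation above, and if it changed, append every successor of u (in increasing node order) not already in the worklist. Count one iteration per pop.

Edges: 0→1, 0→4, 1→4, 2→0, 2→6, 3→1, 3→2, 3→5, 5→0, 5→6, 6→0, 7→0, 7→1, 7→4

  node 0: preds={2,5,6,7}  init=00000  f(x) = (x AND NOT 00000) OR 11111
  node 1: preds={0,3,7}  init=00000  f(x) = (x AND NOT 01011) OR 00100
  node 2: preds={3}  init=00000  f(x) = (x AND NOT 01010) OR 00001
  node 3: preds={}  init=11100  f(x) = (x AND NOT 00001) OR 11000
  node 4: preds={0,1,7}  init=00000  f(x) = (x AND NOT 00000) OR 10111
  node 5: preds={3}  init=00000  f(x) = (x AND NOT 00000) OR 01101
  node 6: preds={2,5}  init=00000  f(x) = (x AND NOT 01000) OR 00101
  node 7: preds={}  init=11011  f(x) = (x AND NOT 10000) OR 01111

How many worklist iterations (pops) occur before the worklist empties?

Worklist (11 pops):
  #1 pop 0: in=11011 → 11111 (was 00000); enqueue []
  #2 pop 1: in=11111 → 10100 (was 00000); enqueue []
  #3 pop 2: in=11100 → 10101 (was 00000); enqueue [0]
  #4 pop 3: in=00000 → 11100 (no change)
  #5 pop 4: in=11111 → 11111 (was 00000); enqueue []
  #6 pop 5: in=11100 → 11101 (was 00000); enqueue []
  #7 pop 6: in=11101 → 10101 (was 00000); enqueue []
  #8 pop 7: in=00000 → 11111 (was 11011); enqueue [1,4]
  #9 pop 0: in=11111 → 11111 (no change)
  #10 pop 1: in=11111 → 10100 (no change)
  #11 pop 4: in=11111 → 11111 (no change)

Fixpoint:
  val[0] = 11111
  val[1] = 10100
  val[2] = 10101
  val[3] = 11100
  val[4] = 11111
  val[5] = 11101
  val[6] = 10101
  val[7] = 11111

11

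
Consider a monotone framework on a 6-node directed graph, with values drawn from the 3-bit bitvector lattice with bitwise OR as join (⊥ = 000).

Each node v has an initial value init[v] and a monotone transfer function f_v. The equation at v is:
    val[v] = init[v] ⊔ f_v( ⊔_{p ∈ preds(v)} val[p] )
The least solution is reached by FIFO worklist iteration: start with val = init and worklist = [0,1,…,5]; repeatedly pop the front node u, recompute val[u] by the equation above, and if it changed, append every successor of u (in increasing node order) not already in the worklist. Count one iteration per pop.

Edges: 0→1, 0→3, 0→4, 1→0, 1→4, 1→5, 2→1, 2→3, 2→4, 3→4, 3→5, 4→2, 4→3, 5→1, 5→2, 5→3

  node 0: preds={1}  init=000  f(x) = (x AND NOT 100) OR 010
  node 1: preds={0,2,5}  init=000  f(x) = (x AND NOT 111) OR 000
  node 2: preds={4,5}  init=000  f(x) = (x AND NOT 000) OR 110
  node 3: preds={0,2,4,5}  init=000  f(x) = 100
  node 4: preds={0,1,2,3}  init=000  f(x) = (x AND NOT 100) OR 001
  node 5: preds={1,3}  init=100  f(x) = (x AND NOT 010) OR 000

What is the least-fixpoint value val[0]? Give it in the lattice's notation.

010

Trace (11 dequeues):
  [1] u=0 | in 000 | out 010 | prev 000 | push {}
  [2] u=1 | in 110 | out 000 | ==
  [3] u=2 | in 100 | out 110 | prev 000 | push {1}
  [4] u=3 | in 110 | out 100 | prev 000 | push {}
  [5] u=4 | in 110 | out 011 | prev 000 | push {2,3}
  [6] u=5 | in 100 | out 100 | ==
  [7] u=1 | in 110 | out 000 | ==
  [8] u=2 | in 111 | out 111 | prev 110 | push {1,4}
  [9] u=3 | in 111 | out 100 | ==
  [10] u=1 | in 111 | out 000 | ==
  [11] u=4 | in 111 | out 011 | ==

Converged values:
  [0] 010
  [1] 000
  [2] 111
  [3] 100
  [4] 011
  [5] 100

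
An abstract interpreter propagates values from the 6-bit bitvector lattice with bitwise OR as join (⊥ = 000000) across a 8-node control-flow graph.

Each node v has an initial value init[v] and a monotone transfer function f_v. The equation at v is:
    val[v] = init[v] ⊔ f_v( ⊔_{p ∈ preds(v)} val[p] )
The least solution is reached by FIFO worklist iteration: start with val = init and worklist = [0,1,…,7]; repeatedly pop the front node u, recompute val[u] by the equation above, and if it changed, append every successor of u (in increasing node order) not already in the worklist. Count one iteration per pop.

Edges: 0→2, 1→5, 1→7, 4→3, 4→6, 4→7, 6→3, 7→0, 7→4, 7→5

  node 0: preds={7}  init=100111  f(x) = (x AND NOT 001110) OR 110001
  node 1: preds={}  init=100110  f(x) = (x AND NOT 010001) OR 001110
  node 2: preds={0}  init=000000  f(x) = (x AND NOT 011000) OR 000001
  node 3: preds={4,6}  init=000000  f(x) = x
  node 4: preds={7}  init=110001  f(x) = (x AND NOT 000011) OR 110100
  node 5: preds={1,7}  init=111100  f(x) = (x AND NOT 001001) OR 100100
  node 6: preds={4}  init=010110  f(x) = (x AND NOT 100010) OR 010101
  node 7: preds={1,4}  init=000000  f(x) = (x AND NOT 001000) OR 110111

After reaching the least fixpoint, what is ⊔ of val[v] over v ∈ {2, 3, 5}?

Iteration log — 12 steps:
  step 1. node 0  ⊔preds=000000  new=110111  old=100111  +wl: 
  step 2. node 1  ⊔preds=000000  new=101110  old=100110  +wl: 
  step 3. node 2  ⊔preds=110111  new=100111  old=000000  +wl: 
  step 4. node 3  ⊔preds=110111  new=110111  old=000000  +wl: 
  step 5. node 4  ⊔preds=000000  new=110101  old=110001  +wl: 3
  step 6. node 5  ⊔preds=101110  new=111110  old=111100  +wl: 
  step 7. node 6  ⊔preds=110101  new=010111  old=010110  +wl: 
  step 8. node 7  ⊔preds=111111  new=110111  old=000000  +wl: 0,4,5
  step 9. node 3  ⊔preds=110111  new=110111  stable
  step 10. node 0  ⊔preds=110111  new=110111  stable
  step 11. node 4  ⊔preds=110111  new=110101  stable
  step 12. node 5  ⊔preds=111111  new=111110  stable

Least fixpoint reached:
  node 0: 110111
  node 1: 101110
  node 2: 100111
  node 3: 110111
  node 4: 110101
  node 5: 111110
  node 6: 010111
  node 7: 110111

111111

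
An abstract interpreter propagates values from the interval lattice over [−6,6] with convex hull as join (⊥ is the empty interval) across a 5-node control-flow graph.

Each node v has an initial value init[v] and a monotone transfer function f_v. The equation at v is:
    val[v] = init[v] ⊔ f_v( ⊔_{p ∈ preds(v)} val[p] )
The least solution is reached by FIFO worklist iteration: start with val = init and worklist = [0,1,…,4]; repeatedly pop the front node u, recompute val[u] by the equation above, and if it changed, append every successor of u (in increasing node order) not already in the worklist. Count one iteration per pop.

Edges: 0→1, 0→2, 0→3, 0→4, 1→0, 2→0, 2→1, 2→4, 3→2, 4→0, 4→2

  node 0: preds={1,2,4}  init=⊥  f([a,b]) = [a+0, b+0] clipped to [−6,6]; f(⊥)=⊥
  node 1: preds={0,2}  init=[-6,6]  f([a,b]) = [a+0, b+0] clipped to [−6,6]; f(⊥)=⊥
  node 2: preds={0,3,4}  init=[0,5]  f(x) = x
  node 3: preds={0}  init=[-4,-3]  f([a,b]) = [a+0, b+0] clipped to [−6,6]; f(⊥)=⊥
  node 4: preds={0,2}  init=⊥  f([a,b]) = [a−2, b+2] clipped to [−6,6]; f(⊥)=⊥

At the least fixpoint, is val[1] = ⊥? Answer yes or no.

Worklist (8 pops):
  #1 pop 0: in=[-6,6] → [-6,6] (was ⊥); enqueue []
  #2 pop 1: in=[-6,6] → [-6,6] (no change)
  #3 pop 2: in=[-6,6] → [-6,6] (was [0,5]); enqueue [0,1]
  #4 pop 3: in=[-6,6] → [-6,6] (was [-4,-3]); enqueue [2]
  #5 pop 4: in=[-6,6] → [-6,6] (was ⊥); enqueue []
  #6 pop 0: in=[-6,6] → [-6,6] (no change)
  #7 pop 1: in=[-6,6] → [-6,6] (no change)
  #8 pop 2: in=[-6,6] → [-6,6] (no change)

Fixpoint:
  val[0] = [-6,6]
  val[1] = [-6,6]
  val[2] = [-6,6]
  val[3] = [-6,6]
  val[4] = [-6,6]

no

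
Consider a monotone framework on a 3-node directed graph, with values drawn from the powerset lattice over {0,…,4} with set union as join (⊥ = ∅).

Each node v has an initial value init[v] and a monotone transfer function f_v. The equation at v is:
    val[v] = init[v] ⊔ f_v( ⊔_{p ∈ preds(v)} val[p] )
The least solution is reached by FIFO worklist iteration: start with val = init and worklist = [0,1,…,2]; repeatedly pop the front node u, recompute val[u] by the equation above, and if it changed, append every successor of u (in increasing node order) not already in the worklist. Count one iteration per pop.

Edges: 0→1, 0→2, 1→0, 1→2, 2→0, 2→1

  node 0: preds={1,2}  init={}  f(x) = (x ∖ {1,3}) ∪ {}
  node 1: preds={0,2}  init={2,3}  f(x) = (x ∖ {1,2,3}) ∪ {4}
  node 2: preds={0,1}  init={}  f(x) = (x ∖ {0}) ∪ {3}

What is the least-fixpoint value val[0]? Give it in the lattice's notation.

{2,4}

Worklist (6 pops):
  #1 pop 0: in={2,3} → {2} (was {}); enqueue []
  #2 pop 1: in={2} → {2,3,4} (was {2,3}); enqueue [0]
  #3 pop 2: in={2,3,4} → {2,3,4} (was {}); enqueue [1]
  #4 pop 0: in={2,3,4} → {2,4} (was {2}); enqueue [2]
  #5 pop 1: in={2,3,4} → {2,3,4} (no change)
  #6 pop 2: in={2,3,4} → {2,3,4} (no change)

Fixpoint:
  val[0] = {2,4}
  val[1] = {2,3,4}
  val[2] = {2,3,4}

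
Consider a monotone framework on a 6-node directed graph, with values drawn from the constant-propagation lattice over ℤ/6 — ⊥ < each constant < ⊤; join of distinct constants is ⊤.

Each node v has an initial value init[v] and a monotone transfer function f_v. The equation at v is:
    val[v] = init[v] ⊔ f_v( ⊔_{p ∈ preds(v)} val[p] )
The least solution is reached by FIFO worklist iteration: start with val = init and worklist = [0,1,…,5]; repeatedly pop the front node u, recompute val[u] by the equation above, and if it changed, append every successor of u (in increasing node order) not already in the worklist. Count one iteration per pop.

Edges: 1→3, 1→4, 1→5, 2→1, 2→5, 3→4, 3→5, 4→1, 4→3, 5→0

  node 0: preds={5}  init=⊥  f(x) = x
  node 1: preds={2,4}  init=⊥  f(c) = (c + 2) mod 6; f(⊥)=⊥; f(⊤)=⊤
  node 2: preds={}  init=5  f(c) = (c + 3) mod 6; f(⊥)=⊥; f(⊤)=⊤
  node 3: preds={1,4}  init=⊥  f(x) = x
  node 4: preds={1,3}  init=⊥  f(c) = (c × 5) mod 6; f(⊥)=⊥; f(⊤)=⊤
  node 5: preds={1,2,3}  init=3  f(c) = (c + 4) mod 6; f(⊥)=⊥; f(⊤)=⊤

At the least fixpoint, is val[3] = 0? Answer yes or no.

Worklist (15 pops):
  #1 pop 0: in=3 → 3 (was ⊥); enqueue []
  #2 pop 1: in=5 → 1 (was ⊥); enqueue []
  #3 pop 2: in=⊥ → 5 (no change)
  #4 pop 3: in=1 → 1 (was ⊥); enqueue []
  #5 pop 4: in=1 → 5 (was ⊥); enqueue [1,3]
  #6 pop 5: in=⊤ → ⊤ (was 3); enqueue [0]
  #7 pop 1: in=5 → 1 (no change)
  #8 pop 3: in=⊤ → ⊤ (was 1); enqueue [4,5]
  #9 pop 0: in=⊤ → ⊤ (was 3); enqueue []
  #10 pop 4: in=⊤ → ⊤ (was 5); enqueue [1,3]
  #11 pop 5: in=⊤ → ⊤ (no change)
  #12 pop 1: in=⊤ → ⊤ (was 1); enqueue [4,5]
  #13 pop 3: in=⊤ → ⊤ (no change)
  #14 pop 4: in=⊤ → ⊤ (no change)
  #15 pop 5: in=⊤ → ⊤ (no change)

Fixpoint:
  val[0] = ⊤
  val[1] = ⊤
  val[2] = 5
  val[3] = ⊤
  val[4] = ⊤
  val[5] = ⊤

no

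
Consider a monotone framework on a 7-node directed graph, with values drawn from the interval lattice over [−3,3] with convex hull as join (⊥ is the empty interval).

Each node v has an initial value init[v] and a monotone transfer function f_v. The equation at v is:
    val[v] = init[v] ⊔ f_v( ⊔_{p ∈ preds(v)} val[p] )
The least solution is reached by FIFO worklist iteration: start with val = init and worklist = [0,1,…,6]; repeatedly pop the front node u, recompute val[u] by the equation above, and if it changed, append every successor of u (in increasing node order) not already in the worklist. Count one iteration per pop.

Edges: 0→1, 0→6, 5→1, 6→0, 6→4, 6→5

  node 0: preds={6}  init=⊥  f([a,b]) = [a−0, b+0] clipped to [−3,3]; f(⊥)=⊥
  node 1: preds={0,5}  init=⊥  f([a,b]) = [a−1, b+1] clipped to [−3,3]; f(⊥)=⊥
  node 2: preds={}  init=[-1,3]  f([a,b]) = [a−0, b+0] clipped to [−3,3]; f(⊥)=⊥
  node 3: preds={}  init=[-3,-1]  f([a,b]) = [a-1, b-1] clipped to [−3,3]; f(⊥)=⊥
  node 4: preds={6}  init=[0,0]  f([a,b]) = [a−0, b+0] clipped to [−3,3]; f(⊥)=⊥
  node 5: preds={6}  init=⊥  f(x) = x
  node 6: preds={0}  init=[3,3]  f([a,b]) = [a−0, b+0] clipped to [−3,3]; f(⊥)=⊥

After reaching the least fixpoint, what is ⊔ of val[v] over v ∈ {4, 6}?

[0,3]

Worklist (8 pops):
  #1 pop 0: in=[3,3] → [3,3] (was ⊥); enqueue []
  #2 pop 1: in=[3,3] → [2,3] (was ⊥); enqueue []
  #3 pop 2: in=⊥ → [-1,3] (no change)
  #4 pop 3: in=⊥ → [-3,-1] (no change)
  #5 pop 4: in=[3,3] → [0,3] (was [0,0]); enqueue []
  #6 pop 5: in=[3,3] → [3,3] (was ⊥); enqueue [1]
  #7 pop 6: in=[3,3] → [3,3] (no change)
  #8 pop 1: in=[3,3] → [2,3] (no change)

Fixpoint:
  val[0] = [3,3]
  val[1] = [2,3]
  val[2] = [-1,3]
  val[3] = [-3,-1]
  val[4] = [0,3]
  val[5] = [3,3]
  val[6] = [3,3]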